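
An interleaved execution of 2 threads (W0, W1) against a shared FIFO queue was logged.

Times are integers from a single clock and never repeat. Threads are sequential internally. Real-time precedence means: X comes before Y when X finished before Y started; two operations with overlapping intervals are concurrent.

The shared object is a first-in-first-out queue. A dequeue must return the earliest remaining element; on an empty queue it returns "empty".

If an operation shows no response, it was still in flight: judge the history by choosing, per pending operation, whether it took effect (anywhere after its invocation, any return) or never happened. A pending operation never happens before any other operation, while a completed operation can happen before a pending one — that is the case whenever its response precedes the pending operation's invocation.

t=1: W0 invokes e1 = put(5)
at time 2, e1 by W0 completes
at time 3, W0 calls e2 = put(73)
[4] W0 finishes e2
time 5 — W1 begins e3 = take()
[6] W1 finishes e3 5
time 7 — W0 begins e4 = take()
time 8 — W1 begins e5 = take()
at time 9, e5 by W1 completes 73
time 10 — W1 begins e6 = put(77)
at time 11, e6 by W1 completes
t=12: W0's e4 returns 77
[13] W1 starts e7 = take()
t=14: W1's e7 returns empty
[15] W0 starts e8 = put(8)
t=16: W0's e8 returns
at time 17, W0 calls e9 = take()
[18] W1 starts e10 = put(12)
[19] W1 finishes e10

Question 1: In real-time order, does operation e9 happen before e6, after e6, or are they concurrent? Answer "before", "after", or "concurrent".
Answer: after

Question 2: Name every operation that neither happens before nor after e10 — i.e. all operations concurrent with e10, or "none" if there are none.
Answer: e9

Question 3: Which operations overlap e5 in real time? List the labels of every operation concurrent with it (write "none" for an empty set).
Answer: e4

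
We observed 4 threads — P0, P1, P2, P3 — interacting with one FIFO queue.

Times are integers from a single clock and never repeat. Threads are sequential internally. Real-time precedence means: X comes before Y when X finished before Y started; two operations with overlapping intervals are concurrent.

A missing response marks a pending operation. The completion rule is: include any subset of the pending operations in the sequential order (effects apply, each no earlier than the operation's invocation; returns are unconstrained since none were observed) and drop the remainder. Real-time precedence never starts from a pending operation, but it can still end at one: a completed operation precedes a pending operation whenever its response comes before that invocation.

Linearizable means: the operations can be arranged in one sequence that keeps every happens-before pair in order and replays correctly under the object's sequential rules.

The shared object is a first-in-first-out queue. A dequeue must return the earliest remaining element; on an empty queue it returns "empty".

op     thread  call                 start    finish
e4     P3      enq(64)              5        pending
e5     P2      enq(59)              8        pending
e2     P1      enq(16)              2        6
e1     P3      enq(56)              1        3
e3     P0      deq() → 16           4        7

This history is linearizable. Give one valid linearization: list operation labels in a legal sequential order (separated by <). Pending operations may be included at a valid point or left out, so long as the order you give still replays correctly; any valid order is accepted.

e2 < e1 < e3

1. e2 enq(16), leaving queue <16>
2. e1 enq(56), leaving queue <16,56>
3. e3 deq() → 16, leaving queue <56>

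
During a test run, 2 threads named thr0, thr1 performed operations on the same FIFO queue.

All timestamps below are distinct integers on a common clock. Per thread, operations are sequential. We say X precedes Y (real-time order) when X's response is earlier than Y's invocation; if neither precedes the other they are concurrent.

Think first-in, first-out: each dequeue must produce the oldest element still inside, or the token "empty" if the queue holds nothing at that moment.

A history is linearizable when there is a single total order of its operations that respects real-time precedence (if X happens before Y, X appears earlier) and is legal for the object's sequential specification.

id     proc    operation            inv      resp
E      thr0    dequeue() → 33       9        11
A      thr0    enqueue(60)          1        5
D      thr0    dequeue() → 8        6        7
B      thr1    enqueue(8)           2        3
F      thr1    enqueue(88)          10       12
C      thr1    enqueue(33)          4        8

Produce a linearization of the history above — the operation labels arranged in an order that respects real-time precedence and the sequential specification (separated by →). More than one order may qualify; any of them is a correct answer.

B → C → A → D → E → F

after step 1 (B enqueue(8)): queue <8>
after step 2 (C enqueue(33)): queue <8,33>
after step 3 (A enqueue(60)): queue <8,33,60>
after step 4 (D dequeue() → 8): queue <33,60>
after step 5 (E dequeue() → 33): queue <60>
after step 6 (F enqueue(88)): queue <60,88>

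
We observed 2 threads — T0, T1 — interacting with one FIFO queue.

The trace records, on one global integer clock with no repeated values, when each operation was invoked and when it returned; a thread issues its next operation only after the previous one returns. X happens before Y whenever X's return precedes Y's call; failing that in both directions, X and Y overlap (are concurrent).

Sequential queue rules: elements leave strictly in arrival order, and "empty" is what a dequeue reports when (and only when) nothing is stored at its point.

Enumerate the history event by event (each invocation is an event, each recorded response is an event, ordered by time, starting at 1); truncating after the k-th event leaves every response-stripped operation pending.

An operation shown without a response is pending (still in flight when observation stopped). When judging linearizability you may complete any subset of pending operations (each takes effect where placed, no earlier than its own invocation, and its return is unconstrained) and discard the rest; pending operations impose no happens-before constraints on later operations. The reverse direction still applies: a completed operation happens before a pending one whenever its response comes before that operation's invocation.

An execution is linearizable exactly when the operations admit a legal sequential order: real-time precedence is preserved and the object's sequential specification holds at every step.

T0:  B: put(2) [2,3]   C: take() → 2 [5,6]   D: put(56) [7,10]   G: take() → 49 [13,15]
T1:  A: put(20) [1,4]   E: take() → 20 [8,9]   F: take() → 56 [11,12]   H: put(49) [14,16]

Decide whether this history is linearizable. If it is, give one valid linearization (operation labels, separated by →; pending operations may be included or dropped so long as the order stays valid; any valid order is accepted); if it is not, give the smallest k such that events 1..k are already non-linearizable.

linearizable — witness: B → A → C → D → E → F → H → G

1. B put(2), leaving queue <2>
2. A put(20), leaving queue <2,20>
3. C take() → 2, leaving queue <20>
4. D put(56), leaving queue <20,56>
5. E take() → 20, leaving queue <56>
6. F take() → 56, leaving queue <>
7. H put(49), leaving queue <49>
8. G take() → 49, leaving queue <>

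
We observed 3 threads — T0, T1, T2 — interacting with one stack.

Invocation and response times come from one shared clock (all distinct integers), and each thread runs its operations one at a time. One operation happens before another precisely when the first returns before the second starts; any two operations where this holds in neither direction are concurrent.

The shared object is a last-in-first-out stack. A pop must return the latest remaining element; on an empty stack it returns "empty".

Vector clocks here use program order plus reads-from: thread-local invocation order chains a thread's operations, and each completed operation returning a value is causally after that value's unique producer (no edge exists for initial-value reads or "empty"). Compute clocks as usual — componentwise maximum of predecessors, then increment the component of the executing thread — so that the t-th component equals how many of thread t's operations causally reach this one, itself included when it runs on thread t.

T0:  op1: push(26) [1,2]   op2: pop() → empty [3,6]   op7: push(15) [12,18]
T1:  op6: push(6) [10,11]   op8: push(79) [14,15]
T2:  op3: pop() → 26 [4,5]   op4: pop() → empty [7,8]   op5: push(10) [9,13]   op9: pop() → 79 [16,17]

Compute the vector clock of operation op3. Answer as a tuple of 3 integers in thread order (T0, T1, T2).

VC(op6, invoked at 10): no causal predecessors; +1 on T1 → (0, 1, 0)
VC(op1, invoked at 1): no causal predecessors; +1 on T0 → (1, 0, 0)
invoked at 14, op8 merges VC(op6)=(0, 1, 0) and bumps T1's slot → (0, 2, 0)
invoked at 4, op3 merges VC(op1)=(1, 0, 0) and bumps T2's slot → (1, 0, 1)
invoked at 3, op2 merges VC(op1)=(1, 0, 0) and bumps T0's slot → (2, 0, 0)
invoked at 7, op4 merges VC(op3)=(1, 0, 1) and bumps T2's slot → (1, 0, 2)
invoked at 12, op7 merges VC(op2)=(2, 0, 0) and bumps T0's slot → (3, 0, 0)
invoked at 9, op5 merges VC(op4)=(1, 0, 2) and bumps T2's slot → (1, 0, 3)
invoked at 16, op9 merges VC(op5)=(1, 0, 3), VC(op8)=(0, 2, 0) and bumps T2's slot → (1, 2, 4)
target: VC(op3) = (1, 0, 1)

(1, 0, 1)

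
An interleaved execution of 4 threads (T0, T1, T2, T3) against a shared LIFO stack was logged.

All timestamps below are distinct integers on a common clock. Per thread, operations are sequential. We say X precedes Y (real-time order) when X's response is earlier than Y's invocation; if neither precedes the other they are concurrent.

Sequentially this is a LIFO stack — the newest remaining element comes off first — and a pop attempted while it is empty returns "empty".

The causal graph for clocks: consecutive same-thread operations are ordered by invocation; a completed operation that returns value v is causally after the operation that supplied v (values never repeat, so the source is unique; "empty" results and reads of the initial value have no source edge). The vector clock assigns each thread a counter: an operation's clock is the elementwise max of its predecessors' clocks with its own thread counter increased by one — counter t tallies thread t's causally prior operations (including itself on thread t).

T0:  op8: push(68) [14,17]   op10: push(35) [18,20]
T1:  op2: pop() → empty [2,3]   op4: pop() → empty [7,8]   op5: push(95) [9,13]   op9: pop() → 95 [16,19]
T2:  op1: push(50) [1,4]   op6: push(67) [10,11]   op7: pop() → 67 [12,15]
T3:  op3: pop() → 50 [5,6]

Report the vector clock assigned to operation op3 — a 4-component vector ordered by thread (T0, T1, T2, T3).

root op op1, invoked 1: fresh clock plus T2's own tick → (0, 0, 1, 0)
root op op2, invoked 2: fresh clock plus T1's own tick → (0, 1, 0, 0)
root op op8, invoked 14: fresh clock plus T0's own tick → (1, 0, 0, 0)
op3 (invocation 5): componentwise max over VC(op1)=(0, 0, 1, 0), +1 at T3, giving (0, 0, 1, 1)
op6 (invocation 10): componentwise max over VC(op1)=(0, 0, 1, 0), +1 at T2, giving (0, 0, 2, 0)
op4 (invocation 7): componentwise max over VC(op2)=(0, 1, 0, 0), +1 at T1, giving (0, 2, 0, 0)
op10 (invocation 18): componentwise max over VC(op8)=(1, 0, 0, 0), +1 at T0, giving (2, 0, 0, 0)
op7 (invocation 12): componentwise max over VC(op6)=(0, 0, 2, 0), +1 at T2, giving (0, 0, 3, 0)
op5 (invocation 9): componentwise max over VC(op4)=(0, 2, 0, 0), +1 at T1, giving (0, 3, 0, 0)
op9 (invocation 16): componentwise max over VC(op5)=(0, 3, 0, 0), +1 at T1, giving (0, 4, 0, 0)
target: VC(op3) = (0, 0, 1, 1)

(0, 0, 1, 1)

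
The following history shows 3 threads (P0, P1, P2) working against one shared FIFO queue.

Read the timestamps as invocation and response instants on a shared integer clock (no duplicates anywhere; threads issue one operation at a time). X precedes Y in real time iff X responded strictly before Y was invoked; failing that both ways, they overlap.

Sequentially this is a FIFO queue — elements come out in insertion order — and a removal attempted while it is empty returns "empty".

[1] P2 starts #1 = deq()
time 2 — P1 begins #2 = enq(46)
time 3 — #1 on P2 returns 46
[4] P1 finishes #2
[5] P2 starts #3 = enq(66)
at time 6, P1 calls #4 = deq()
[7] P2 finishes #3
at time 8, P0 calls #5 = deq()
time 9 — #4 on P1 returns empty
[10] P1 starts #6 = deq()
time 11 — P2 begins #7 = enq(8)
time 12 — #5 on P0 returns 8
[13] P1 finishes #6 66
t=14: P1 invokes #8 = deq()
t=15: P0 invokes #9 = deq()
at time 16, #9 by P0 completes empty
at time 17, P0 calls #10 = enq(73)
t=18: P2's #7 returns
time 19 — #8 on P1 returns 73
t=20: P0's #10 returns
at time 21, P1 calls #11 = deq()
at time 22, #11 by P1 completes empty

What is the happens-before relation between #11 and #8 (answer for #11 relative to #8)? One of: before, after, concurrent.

#11 spans [21,22], #8 spans [14,19]
resp(#8)=19 < inv(#11)=21

after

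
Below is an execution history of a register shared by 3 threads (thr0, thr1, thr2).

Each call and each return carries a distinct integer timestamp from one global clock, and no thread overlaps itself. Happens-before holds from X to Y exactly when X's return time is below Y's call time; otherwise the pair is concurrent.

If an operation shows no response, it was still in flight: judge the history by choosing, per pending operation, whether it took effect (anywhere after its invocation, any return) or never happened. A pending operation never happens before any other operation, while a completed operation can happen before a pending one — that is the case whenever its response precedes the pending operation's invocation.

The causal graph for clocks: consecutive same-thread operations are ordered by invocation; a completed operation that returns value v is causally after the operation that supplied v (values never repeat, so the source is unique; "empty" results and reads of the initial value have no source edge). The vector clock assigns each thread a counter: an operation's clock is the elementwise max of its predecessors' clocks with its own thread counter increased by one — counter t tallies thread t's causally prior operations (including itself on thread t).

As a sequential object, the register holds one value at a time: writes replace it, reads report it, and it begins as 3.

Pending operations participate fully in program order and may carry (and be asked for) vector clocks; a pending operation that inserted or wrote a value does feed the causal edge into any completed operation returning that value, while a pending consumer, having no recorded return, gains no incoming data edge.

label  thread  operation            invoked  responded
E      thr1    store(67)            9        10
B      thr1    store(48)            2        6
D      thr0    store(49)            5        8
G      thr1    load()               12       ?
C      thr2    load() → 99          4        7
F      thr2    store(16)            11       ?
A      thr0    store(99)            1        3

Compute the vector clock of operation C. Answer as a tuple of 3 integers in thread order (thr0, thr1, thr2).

(1, 0, 1)

VC(B, invoked at 2): no causal predecessors; +1 on thr1 → (0, 1, 0)
VC(A, invoked at 1): no causal predecessors; +1 on thr0 → (1, 0, 0)
invoked at 9, E merges VC(B)=(0, 1, 0) and bumps thr1's slot → (0, 2, 0)
invoked at 4, C merges VC(A)=(1, 0, 0) and bumps thr2's slot → (1, 0, 1)
invoked at 5, D merges VC(A)=(1, 0, 0) and bumps thr0's slot → (2, 0, 0)
invoked at 12, G merges VC(E)=(0, 2, 0) and bumps thr1's slot → (0, 3, 0)
invoked at 11, F merges VC(C)=(1, 0, 1) and bumps thr2's slot → (1, 0, 2)
target: VC(C) = (1, 0, 1)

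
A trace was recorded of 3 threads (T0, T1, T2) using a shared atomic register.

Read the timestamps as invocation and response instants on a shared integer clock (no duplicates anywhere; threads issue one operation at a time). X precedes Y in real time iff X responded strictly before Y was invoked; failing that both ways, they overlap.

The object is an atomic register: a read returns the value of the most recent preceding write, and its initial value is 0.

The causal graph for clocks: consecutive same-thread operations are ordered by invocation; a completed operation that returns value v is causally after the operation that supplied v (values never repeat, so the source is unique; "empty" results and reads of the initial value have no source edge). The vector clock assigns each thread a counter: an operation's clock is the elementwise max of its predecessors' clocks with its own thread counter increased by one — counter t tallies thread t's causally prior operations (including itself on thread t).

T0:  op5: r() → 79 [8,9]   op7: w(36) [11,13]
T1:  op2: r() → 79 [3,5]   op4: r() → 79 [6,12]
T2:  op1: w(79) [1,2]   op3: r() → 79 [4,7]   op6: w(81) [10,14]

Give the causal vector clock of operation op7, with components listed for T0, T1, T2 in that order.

op1, invoked 1, has no incoming edges; only T2's bump applies → (0, 0, 1)
from VC(op1)=(0, 0, 1), op3 (invoked 4) maxes components and bumps T2 → (0, 0, 2)
from VC(op1)=(0, 0, 1), op2 (invoked 3) maxes components and bumps T1 → (0, 1, 1)
from VC(op1)=(0, 0, 1), op5 (invoked 8) maxes components and bumps T0 → (1, 0, 1)
from VC(op3)=(0, 0, 2), op6 (invoked 10) maxes components and bumps T2 → (0, 0, 3)
from VC(op1)=(0, 0, 1), VC(op2)=(0, 1, 1), op4 (invoked 6) maxes components and bumps T1 → (0, 2, 1)
from VC(op5)=(1, 0, 1), op7 (invoked 11) maxes components and bumps T0 → (2, 0, 1)
target: VC(op7) = (2, 0, 1)

(2, 0, 1)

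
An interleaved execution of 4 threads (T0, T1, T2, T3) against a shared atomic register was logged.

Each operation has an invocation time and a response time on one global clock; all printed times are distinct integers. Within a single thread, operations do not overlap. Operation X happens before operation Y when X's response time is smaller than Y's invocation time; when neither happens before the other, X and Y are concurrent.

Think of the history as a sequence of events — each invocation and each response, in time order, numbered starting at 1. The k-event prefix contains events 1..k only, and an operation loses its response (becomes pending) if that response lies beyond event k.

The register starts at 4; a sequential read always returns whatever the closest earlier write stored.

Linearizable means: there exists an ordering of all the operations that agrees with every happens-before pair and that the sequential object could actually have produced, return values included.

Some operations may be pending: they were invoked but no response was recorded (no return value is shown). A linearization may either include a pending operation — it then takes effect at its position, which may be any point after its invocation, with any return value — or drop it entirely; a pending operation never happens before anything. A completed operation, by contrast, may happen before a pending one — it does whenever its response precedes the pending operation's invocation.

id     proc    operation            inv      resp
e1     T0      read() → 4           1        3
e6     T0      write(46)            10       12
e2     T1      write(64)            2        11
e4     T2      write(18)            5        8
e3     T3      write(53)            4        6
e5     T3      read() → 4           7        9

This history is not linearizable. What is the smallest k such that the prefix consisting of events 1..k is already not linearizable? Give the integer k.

9

a valid linearization of events 1..8 exists, for instance e1, e2, e3, e4:
step 1: e1 read() → 4 — value 4
step 2: e2 write(64) (pending, included) — value 64
step 3: e3 write(53) — value 53
step 4: e4 write(18) — value 18
with event 9 included (e5 responding at time 9), all real-time-consistent orders fail
completion choices over the 1 pending operation (e2) were checked; none helps
sample order e1, e3, e4, e5 (pending dropped) stalls at step 4 — e5 read() → 4 has no legal effect
sample order e1, e3, e5, e4 (pending dropped) stalls at step 3 — e5 read() → 4 has no legal effect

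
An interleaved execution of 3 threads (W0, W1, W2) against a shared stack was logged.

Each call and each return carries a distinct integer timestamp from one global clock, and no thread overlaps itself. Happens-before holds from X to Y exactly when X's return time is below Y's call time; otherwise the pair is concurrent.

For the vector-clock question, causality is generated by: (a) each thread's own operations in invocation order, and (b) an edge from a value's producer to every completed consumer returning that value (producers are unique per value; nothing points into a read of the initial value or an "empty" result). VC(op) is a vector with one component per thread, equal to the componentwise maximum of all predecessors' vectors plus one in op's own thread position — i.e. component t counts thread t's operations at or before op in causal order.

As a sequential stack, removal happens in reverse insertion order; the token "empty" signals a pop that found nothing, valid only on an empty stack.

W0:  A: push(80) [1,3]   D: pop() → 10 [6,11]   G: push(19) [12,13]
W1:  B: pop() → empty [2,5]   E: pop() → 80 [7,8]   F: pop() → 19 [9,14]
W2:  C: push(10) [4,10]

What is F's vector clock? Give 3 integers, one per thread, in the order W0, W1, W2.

C (invocation 4): nothing precedes it; W2's component alone gives (0, 0, 1)
B (invocation 2): nothing precedes it; W1's component alone gives (0, 1, 0)
A (invocation 1): nothing precedes it; W0's component alone gives (1, 0, 0)
E (invocation 7): componentwise max over VC(A)=(1, 0, 0), VC(B)=(0, 1, 0), +1 at W1, giving (1, 2, 0)
D (invocation 6): componentwise max over VC(A)=(1, 0, 0), VC(C)=(0, 0, 1), +1 at W0, giving (2, 0, 1)
G (invocation 12): componentwise max over VC(D)=(2, 0, 1), +1 at W0, giving (3, 0, 1)
F (invocation 9): componentwise max over VC(E)=(1, 2, 0), VC(G)=(3, 0, 1), +1 at W1, giving (3, 3, 1)
target: VC(F) = (3, 3, 1)

(3, 3, 1)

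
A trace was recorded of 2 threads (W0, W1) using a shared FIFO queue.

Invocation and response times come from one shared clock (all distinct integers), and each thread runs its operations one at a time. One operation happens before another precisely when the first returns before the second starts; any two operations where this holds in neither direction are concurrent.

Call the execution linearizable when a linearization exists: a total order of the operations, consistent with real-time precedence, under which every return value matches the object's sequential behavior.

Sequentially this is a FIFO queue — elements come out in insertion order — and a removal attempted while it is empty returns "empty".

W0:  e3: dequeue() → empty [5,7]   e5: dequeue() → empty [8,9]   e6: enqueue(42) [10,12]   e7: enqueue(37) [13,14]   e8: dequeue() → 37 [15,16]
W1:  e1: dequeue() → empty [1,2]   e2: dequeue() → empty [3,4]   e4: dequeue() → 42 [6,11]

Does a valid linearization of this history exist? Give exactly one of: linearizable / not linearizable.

linearizable

a witness: e1, e2, e3, e5, e6, e4, e7, e8
after step 1 (e1 dequeue() → empty): queue <>
after step 2 (e2 dequeue() → empty): queue <>
after step 3 (e3 dequeue() → empty): queue <>
after step 4 (e5 dequeue() → empty): queue <>
after step 5 (e6 enqueue(42)): queue <42>
after step 6 (e4 dequeue() → 42): queue <>
after step 7 (e7 enqueue(37)): queue <37>
after step 8 (e8 dequeue() → 37): queue <>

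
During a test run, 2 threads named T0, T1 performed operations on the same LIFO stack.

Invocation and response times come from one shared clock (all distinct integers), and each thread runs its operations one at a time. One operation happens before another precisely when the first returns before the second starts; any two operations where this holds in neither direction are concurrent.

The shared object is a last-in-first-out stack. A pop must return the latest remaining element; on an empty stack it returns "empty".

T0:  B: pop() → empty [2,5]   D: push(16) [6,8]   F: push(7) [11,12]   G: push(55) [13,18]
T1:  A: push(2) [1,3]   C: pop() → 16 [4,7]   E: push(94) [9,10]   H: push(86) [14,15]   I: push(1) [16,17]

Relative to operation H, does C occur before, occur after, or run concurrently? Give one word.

C spans [4,7], H spans [14,15]
resp(C)=7 < inv(H)=14

before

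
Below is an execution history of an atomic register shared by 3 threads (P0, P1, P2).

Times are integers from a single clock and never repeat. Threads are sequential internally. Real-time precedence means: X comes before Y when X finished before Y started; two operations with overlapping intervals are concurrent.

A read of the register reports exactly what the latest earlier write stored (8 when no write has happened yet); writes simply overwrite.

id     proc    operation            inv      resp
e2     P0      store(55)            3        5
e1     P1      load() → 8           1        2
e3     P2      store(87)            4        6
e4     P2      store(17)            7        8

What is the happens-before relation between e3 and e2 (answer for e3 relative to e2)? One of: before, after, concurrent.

e3 spans [4,6], e2 spans [3,5]
the intervals overlap in both directions

concurrent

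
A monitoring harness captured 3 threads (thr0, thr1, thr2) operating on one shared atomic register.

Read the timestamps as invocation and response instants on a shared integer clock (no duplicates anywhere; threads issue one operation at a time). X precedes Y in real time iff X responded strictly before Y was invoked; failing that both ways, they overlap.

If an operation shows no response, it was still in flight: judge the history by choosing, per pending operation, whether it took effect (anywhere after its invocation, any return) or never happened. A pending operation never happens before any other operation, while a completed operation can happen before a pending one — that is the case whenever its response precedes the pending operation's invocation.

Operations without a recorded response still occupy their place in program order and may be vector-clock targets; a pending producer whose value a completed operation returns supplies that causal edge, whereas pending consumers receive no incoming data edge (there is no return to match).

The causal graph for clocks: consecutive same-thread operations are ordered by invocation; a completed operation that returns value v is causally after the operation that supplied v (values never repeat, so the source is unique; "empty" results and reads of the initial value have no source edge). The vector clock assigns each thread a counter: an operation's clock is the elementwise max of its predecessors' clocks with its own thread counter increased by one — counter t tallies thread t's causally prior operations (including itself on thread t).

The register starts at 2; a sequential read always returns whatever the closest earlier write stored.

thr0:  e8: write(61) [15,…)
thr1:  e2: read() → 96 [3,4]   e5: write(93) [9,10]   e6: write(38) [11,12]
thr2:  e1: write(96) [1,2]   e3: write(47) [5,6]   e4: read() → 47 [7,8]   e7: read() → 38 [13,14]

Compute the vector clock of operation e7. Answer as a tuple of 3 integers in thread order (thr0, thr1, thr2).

(0, 3, 4)

VC(e1, invoked at 1): no causal predecessors; +1 on thr2 → (0, 0, 1)
VC(e8, invoked at 15): no causal predecessors; +1 on thr0 → (1, 0, 0)
VC(e3, invoked at 5): max of VC(e1)=(0, 0, 1), then +1 on thread thr2 → (0, 0, 2)
VC(e2, invoked at 3): max of VC(e1)=(0, 0, 1), then +1 on thread thr1 → (0, 1, 1)
VC(e4, invoked at 7): max of VC(e3)=(0, 0, 2), then +1 on thread thr2 → (0, 0, 3)
VC(e5, invoked at 9): max of VC(e2)=(0, 1, 1), then +1 on thread thr1 → (0, 2, 1)
VC(e6, invoked at 11): max of VC(e5)=(0, 2, 1), then +1 on thread thr1 → (0, 3, 1)
VC(e7, invoked at 13): max of VC(e4)=(0, 0, 3), VC(e6)=(0, 3, 1), then +1 on thread thr2 → (0, 3, 4)
target: VC(e7) = (0, 3, 4)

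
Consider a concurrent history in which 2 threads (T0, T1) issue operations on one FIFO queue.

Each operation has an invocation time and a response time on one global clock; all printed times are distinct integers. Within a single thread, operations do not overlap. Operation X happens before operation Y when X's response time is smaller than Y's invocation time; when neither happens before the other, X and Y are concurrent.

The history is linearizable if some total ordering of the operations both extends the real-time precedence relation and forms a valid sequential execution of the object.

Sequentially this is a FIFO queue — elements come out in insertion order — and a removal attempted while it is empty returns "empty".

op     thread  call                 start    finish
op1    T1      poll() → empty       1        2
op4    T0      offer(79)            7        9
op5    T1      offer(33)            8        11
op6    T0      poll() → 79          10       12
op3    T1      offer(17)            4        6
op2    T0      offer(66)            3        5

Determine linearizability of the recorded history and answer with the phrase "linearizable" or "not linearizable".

already the first 12 events (up to op6's response at time 12) admit no linearization; the first 11 still do
all 6 real-time-respecting orders fail — 6 completed FIFO queue operations, no legal replay
sample order op1, op2, op3, op4, op5, op6 stalls at step 6 — op6 poll() → 79 has no legal effect
sample order op1, op2, op3, op4, op6, op5 stalls at step 5 — op6 poll() → 79 has no legal effect

not linearizable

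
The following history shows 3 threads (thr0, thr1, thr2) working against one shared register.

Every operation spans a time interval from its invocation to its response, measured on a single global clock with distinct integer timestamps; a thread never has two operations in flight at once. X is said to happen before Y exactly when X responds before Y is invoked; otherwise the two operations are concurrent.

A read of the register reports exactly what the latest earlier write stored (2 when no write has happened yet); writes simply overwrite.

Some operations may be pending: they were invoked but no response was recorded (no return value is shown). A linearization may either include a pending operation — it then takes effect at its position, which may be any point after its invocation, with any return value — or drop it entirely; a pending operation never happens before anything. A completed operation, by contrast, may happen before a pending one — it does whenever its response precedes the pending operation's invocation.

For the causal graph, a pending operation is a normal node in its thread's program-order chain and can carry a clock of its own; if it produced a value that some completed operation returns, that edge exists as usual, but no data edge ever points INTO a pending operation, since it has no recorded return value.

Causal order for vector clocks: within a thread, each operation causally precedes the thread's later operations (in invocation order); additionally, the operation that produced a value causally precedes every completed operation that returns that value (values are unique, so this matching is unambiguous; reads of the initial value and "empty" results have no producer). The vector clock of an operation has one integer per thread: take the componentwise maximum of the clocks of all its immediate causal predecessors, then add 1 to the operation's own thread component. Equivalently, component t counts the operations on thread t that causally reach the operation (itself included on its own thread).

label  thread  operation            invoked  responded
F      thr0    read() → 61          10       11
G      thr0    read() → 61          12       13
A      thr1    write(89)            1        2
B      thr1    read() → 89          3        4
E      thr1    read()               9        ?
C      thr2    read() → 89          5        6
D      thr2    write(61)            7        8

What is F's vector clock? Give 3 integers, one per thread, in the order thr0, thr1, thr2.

(1, 1, 2)

root op A, invoked 1: fresh clock plus thr1's own tick → (0, 1, 0)
merge at C (invoked 5): VC(A)=(0, 1, 0), own-thread bump on thr2 → (0, 1, 1)
merge at B (invoked 3): VC(A)=(0, 1, 0), own-thread bump on thr1 → (0, 2, 0)
merge at D (invoked 7): VC(C)=(0, 1, 1), own-thread bump on thr2 → (0, 1, 2)
merge at E (invoked 9): VC(B)=(0, 2, 0), own-thread bump on thr1 → (0, 3, 0)
merge at F (invoked 10): VC(D)=(0, 1, 2), own-thread bump on thr0 → (1, 1, 2)
merge at G (invoked 12): VC(D)=(0, 1, 2), VC(F)=(1, 1, 2), own-thread bump on thr0 → (2, 1, 2)
target: VC(F) = (1, 1, 2)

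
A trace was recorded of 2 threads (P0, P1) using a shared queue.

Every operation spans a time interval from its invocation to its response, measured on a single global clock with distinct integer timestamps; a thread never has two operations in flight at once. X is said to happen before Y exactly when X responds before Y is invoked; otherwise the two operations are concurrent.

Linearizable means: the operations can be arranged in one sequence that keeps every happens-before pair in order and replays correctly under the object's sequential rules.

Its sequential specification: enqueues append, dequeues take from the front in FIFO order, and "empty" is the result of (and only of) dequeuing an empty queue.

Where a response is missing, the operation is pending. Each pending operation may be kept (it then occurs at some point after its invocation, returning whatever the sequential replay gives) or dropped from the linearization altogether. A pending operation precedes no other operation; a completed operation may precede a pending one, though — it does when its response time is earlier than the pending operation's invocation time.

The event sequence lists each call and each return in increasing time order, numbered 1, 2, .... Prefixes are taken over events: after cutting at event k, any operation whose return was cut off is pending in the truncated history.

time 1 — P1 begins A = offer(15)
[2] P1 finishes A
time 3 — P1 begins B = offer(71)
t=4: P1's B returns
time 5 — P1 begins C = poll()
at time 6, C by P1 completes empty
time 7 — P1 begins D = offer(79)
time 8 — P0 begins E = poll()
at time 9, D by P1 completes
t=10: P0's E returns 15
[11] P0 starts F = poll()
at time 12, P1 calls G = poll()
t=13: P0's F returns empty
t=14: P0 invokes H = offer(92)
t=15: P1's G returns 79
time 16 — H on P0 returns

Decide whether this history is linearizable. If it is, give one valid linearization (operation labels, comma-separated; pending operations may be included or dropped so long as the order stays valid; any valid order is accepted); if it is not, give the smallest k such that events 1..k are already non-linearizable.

not linearizable — minimal violating prefix: 6 events

prefix check: 1..5 passes, 1..6 fails once C's time-6 response joins
exactly one order of the 3 completed ops respects real time; the queue replay fails
e.g. A, B, C: illegal at step 3, since C poll() → empty cannot apply there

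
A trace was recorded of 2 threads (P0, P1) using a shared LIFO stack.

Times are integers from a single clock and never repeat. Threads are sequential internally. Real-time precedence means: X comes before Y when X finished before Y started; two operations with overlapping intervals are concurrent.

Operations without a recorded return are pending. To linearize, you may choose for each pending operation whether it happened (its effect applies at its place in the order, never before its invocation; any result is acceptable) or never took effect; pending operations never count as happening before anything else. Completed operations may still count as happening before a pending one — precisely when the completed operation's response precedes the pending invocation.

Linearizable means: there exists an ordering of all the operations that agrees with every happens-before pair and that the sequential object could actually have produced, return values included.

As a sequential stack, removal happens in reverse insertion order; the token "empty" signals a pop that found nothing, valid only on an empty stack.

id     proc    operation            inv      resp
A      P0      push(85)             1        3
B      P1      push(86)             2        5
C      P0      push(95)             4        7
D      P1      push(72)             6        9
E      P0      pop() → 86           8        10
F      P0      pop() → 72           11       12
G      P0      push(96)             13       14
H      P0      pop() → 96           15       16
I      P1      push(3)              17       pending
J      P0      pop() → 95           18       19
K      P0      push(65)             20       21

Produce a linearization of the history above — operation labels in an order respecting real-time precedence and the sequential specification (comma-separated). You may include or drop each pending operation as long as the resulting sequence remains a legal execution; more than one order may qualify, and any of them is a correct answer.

after step 1 (A push(85)): stack <85>
after step 2 (C push(95)): stack <85,95>
after step 3 (B push(86)): stack <85,95,86>
after step 4 (E pop() → 86): stack <85,95>
after step 5 (D push(72)): stack <85,95,72>
after step 6 (F pop() → 72): stack <85,95>
after step 7 (G push(96)): stack <85,95,96>
after step 8 (H pop() → 96): stack <85,95>
after step 9 (J pop() → 95): stack <85>
after step 10 (I push(3) (pending, included)): stack <85,3>
after step 11 (K push(65)): stack <85,3,65>

A, C, B, E, D, F, G, H, J, I, K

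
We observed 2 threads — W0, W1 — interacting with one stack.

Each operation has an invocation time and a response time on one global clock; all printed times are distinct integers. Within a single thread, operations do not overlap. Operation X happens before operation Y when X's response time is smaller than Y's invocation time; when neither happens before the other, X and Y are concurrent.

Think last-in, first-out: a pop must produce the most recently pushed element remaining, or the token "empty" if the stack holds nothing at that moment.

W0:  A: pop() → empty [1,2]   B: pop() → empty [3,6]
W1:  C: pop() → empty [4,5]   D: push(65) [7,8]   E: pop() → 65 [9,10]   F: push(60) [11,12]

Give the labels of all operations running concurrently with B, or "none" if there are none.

B spans [3,6]: anything still running between times 3 and 6 counts as concurrent
A [1,2]: before
C [4,5]: concurrent
D [7,8]: after
E [9,10]: after
F [11,12]: after

C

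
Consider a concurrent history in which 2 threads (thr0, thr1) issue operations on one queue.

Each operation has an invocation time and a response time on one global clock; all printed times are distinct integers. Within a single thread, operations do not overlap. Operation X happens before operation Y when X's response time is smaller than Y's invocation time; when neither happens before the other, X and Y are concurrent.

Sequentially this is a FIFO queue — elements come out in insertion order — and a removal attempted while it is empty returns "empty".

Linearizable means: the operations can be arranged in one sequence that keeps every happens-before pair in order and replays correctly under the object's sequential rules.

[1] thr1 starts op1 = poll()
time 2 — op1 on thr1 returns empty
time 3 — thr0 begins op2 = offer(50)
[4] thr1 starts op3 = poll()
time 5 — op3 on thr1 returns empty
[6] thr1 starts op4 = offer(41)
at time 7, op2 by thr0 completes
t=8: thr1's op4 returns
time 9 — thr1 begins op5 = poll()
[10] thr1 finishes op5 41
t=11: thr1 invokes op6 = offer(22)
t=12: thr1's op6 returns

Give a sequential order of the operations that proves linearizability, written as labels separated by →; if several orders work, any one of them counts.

step 1: op1 poll() → empty — queue <>
step 2: op3 poll() → empty — queue <>
step 3: op4 offer(41) — queue <41>
step 4: op2 offer(50) — queue <41,50>
step 5: op5 poll() → 41 — queue <50>
step 6: op6 offer(22) — queue <50,22>

op1 → op3 → op4 → op2 → op5 → op6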